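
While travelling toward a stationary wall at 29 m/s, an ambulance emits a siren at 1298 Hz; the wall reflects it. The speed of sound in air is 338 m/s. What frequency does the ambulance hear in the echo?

The wall receives the sound from a moving source: f₁ = f₀ · v/(v − v_e) = 1298 × 338/309 ≈ 1420 Hz.
On the return leg the ambulance is a moving observer: f₂ = f₁ · (v + v_e)/v = 1420 × 367/338 ≈ 1542 Hz.
Equivalently f₂ = f₀ · (v + v_e)/(v − v_e).

1542 Hz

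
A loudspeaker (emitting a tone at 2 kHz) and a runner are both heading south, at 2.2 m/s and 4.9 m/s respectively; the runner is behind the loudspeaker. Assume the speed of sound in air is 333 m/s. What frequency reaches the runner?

2.02 kHz

The runner is behind, so the loudspeaker is moving away from it while the runner is moving toward the loudspeaker.
Both move, so f' = f · (v + v_o)/(v + v_s).
f' = 2 × (333 + 4.9)/(333 + 2.2) = 2 × 337.9/335.2 ≈ 2.02 kHz.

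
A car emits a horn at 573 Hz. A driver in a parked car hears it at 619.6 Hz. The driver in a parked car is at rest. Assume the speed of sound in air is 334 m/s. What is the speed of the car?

f' > f, so the car is approaching.
f' = f · v/(v − v_s) ⇒ v_s = v · |1 − f/f'|.
v_s = 334 × |1 − 573/619.6| = 334 × 0.07521 ≈ 25 m/s.

25 m/s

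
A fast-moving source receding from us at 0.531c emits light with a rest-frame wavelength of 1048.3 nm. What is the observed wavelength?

1894.0 nm

Relativistic Doppler for wavelength: λ' = λ₀ · √((1 + β)/(1 − β)).
λ' = 1048.3 × √(1.5310/0.4690) = 1048.3 × 1.80676 ≈ 1894.0 nm.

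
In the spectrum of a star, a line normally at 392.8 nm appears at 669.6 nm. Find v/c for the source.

0.488

λ'/λ₀ = 1.7047 > 1 (redshift), so the source is receding.
λ'/λ₀ = √((1 + β)/(1 − β)) for a receding source ⇒ β = (r² − 1)/(r² + 1) with r = λ'/λ₀.
β = (2.9059 − 1)/(2.9059 + 1) ≈ 0.488.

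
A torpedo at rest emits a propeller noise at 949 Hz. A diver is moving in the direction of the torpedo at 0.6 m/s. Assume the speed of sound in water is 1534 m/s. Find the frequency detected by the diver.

949 Hz

Only the observer moves, toward the source, so f' = f · (v + v_o)/v.
f' = 949 × (1534 + 0.6)/1534 = 949 × 1534.6/1534 ≈ 949 Hz.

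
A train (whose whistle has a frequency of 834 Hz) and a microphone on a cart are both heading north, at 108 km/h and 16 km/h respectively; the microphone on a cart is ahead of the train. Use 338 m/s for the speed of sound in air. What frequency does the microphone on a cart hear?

108 km/h = 30 m/s; 16 km/h = 4.444 m/s.
The microphone on a cart is ahead, so the train is moving toward it while the microphone on a cart is moving away from the train.
General Doppler shift: f' = f · (v − v_o)/(v − v_s).
f' = 834 × (338 − 4.444)/(338 − 30) = 834 × 333.56/308 ≈ 903 Hz.

903 Hz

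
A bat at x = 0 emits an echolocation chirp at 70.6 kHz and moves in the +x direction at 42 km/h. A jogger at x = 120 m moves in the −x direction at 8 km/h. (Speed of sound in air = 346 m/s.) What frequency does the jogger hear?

73.5 kHz

42 km/h = 11.67 m/s; 8 km/h = 2.222 m/s.
The observer lies on the +x side, so the source is heading toward the observer and the observer is heading toward the source.
Both move, so f' = f · (v + v_o)/(v − v_s).
f' = 70.6 × (346 + 2.222)/(346 − 11.67) = 70.6 × 348.22/334.33 ≈ 73.5 kHz.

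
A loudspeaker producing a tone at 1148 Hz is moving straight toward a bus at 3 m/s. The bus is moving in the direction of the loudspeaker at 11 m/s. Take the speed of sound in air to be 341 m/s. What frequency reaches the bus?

General Doppler shift: f' = f · (v + v_o)/(v − v_s).
f' = 1148 × (341 + 11)/(341 − 3) = 1148 × 352/338 ≈ 1196 Hz.

1196 Hz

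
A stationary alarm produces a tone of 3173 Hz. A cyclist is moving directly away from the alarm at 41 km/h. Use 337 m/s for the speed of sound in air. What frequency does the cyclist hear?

41 km/h = 11.39 m/s.
Moving observer, stationary source: f' = f · (v − v_o)/v.
f' = 3173 × (337 − 11.39)/337 = 3173 × 325.61/337 ≈ 3066 Hz.

3066 Hz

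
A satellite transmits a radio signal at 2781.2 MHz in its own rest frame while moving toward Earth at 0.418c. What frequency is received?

Relativistic Doppler for frequency: f' = f₀ · √((1 + β)/(1 − β)).
f' = 2781.2 × √(1.4180/0.5820) = 2781.2 × 1.56091 ≈ 4341.2 MHz.

4341.2 MHz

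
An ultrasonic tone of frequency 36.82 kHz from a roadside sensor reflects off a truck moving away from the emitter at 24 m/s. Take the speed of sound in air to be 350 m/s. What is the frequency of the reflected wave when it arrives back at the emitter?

At the truck (a moving observer), f₁ = f₀ · (v − u)/v = 36.82 × 326/350 ≈ 34.3 kHz.
On reflection it acts as a source moving away from the stationary detector: f₂ = f₁ · v/(v + u) = 34.3 × 350/374 ≈ 32.1 kHz.

32.1 kHz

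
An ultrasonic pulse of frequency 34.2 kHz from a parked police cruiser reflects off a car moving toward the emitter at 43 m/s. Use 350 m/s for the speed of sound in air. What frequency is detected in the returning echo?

43.8 kHz

The car first receives the wave as a moving observer: f₁ = f₀ · (v + u)/v = 34.2 × (350 + 43)/350 ≈ 38.4 kHz.
The reflection then acts as a moving source: f₂ = f₁ · v/(v − u) ≈ 43.8 kHz.
Equivalently f₂ = f₀ · (v + u)/(v − u).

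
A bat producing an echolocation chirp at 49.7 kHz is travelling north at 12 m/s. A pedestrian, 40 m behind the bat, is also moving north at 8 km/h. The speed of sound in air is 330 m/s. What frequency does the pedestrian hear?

48.3 kHz

8 km/h = 2.222 m/s.
The pedestrian is behind, so the bat is moving away from it while the pedestrian is moving toward the bat.
General Doppler shift: f' = f · (v + v_o)/(v + v_s).
f' = 49.7 × (330 + 2.222)/(330 + 12) = 49.7 × 332.22/342 ≈ 48.3 kHz.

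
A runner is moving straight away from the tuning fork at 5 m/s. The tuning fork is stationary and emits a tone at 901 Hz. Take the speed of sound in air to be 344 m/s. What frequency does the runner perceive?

888 Hz

Only the observer moves, away from the source, so f' = f · (v − v_o)/v.
f' = 901 × (344 − 5)/344 = 901 × 339/344 ≈ 888 Hz.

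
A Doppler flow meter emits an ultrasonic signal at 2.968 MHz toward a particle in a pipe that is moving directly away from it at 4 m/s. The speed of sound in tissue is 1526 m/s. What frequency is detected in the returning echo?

2.952 MHz

At the particle in a pipe (a moving observer), f₁ = f₀ · (v − u)/v = 2.968 × 1522/1526 ≈ 2.960 MHz.
On reflection it acts as a source moving away from the stationary detector: f₂ = f₁ · v/(v + u) = 2.960 × 1526/1530 ≈ 2.952 MHz.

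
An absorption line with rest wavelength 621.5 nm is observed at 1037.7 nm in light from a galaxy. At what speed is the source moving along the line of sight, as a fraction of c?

0.472

λ'/λ₀ = 1.6697 > 1 (redshift), so the source is receding.
λ'/λ₀ = √((1 + β)/(1 − β)) for a receding source ⇒ β = (r² − 1)/(r² + 1) with r = λ'/λ₀.
β = (2.7878 − 1)/(2.7878 + 1) ≈ 0.472.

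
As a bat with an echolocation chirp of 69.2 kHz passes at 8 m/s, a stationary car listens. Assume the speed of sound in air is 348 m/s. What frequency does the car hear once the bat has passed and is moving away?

Receding: f₂ = f · v/(v + v_s) = 69.2 × 348/356 ≈ 67.6 kHz.

67.6 kHz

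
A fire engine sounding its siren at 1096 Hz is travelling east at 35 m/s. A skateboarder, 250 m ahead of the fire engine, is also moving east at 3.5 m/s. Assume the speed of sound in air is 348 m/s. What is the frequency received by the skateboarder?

1206 Hz

The skateboarder is ahead, so the fire engine is moving toward it while the skateboarder is moving away from the fire engine.
With source approaching and observer receding, f' = f · (v − v_o)/(v − v_s).
f' = 1096 × (348 − 3.5)/(348 − 35) = 1096 × 344.5/313 ≈ 1206 Hz.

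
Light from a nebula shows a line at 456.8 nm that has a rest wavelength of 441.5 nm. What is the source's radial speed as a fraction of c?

λ'/λ₀ = 1.0347 > 1 (redshift), so the source is receding.
λ'/λ₀ = √((1 + β)/(1 − β)) for a receding source ⇒ β = (r² − 1)/(r² + 1) with r = λ'/λ₀.
β = (1.0705 − 1)/(1.0705 + 1) ≈ 0.034.

0.034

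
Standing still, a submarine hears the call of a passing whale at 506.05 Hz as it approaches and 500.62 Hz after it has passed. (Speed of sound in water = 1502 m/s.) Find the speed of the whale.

8.1 m/s

f₁/f₂ = (v + v_s)/(v − v_s), so v_s = v · (f₁ − f₂)/(f₁ + f₂).
v_s = 1502 × (506.05 − 500.62)/(506.05 + 500.62) = 1502 × 5.43/1006.67 ≈ 8.1 m/s.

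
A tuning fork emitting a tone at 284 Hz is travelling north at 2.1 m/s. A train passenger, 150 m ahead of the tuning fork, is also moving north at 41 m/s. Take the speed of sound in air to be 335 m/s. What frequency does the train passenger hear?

251 Hz

The train passenger is ahead, so the tuning fork is moving toward it while the train passenger is moving away from the tuning fork.
Both move, so f' = f · (v − v_o)/(v − v_s).
f' = 284 × (335 − 41)/(335 − 2.1) = 284 × 294/332.9 ≈ 251 Hz.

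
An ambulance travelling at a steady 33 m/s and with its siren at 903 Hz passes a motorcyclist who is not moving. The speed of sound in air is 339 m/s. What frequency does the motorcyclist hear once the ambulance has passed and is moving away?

Receding: f₂ = f · v/(v + v_s) = 903 × 339/372 ≈ 823 Hz.

823 Hz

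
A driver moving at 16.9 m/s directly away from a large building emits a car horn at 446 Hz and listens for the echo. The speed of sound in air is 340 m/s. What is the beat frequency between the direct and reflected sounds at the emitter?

The large building receives the sound from a moving source: f₁ = f₀ · v/(v + v_e) = 446 × 340/356.9 ≈ 424.9 Hz.
On the return leg the driver is a moving observer: f₂ = f₁ · (v − v_e)/v = 424.9 × 323.1/340 ≈ 403.8 Hz.
Beat against the emitted tone: |f₂ − f₀| = 2v_e·f₀/(v + v_e) = 2 × 16.9 × 446/356.9 ≈ 42.2 Hz.

42.2 Hz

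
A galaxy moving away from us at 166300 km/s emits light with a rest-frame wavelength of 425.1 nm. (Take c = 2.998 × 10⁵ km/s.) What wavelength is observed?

794.3 nm

β = v/c = 166300/299800 = 0.5547.
Relativistic Doppler for wavelength: λ' = λ₀ · √((1 + β)/(1 − β)).
λ' = 425.1 × √(1.5547/0.4453) = 425.1 × 1.86853 ≈ 794.3 nm.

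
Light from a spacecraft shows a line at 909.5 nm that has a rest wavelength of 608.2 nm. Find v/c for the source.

0.382

λ'/λ₀ = 1.4954 > 1 (redshift), so the source is receding.
λ'/λ₀ = √((1 + β)/(1 − β)) for a receding source ⇒ β = (r² − 1)/(r² + 1) with r = λ'/λ₀.
β = (2.2362 − 1)/(2.2362 + 1) ≈ 0.382.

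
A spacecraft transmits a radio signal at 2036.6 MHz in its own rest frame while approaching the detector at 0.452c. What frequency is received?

Relativistic Doppler for frequency: f' = f₀ · √((1 + β)/(1 − β)).
f' = 2036.6 × √(1.4520/0.5480) = 2036.6 × 1.62777 ≈ 3315.1 MHz.

3315.1 MHz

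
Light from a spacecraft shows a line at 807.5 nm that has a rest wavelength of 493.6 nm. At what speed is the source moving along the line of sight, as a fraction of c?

λ'/λ₀ = 1.6359 > 1 (redshift), so the source is receding.
λ'/λ₀ = √((1 + β)/(1 − β)) for a receding source ⇒ β = (r² − 1)/(r² + 1) with r = λ'/λ₀.
β = (2.6763 − 1)/(2.6763 + 1) ≈ 0.456.

0.456c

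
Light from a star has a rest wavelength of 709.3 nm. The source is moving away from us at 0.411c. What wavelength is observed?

Relativistic Doppler for wavelength: λ' = λ₀ · √((1 + β)/(1 − β)).
λ' = 709.3 × √(1.4110/0.5890) = 709.3 × 1.54777 ≈ 1097.8 nm.

1097.8 nm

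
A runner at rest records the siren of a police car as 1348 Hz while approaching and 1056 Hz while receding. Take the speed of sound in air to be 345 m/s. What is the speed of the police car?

42 m/s

f₁/f₂ = (v + v_s)/(v − v_s), so v_s = v · (f₁ − f₂)/(f₁ + f₂).
v_s = 345 × (1348 − 1056)/(1348 + 1056) = 345 × 292/2404 ≈ 42 m/s.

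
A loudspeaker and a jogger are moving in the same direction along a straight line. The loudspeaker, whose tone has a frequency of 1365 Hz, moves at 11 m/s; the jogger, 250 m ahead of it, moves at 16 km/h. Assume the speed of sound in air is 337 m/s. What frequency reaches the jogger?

16 km/h = 4.444 m/s.
The jogger is ahead, so the loudspeaker is moving toward it while the jogger is moving away from the loudspeaker.
General Doppler shift: f' = f · (v − v_o)/(v − v_s).
f' = 1365 × (337 − 4.444)/(337 − 11) = 1365 × 332.56/326 ≈ 1392 Hz.

1392 Hz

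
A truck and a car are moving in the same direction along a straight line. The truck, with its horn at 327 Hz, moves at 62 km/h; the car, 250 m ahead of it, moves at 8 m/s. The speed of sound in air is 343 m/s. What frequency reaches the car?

62 km/h = 17.22 m/s.
The car is ahead, so the truck is moving toward it while the car is moving away from the truck.
Both move, so f' = f · (v − v_o)/(v − v_s).
f' = 327 × (343 − 8)/(343 − 17.22) = 327 × 335/325.78 ≈ 336 Hz.

336 Hz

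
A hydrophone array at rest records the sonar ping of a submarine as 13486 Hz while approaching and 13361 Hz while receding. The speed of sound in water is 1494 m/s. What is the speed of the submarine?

7.0 m/s

f₁/f₂ = (v + v_s)/(v − v_s), so v_s = v · (f₁ − f₂)/(f₁ + f₂).
v_s = 1494 × (13486 − 13361)/(13486 + 13361) = 1494 × 125/26847 ≈ 7.0 m/s.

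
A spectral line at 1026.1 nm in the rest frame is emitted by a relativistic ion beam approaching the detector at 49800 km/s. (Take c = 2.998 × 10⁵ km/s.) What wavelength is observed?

β = v/c = 49800/299800 = 0.1661.
Relativistic Doppler for wavelength: λ' = λ₀ · √((1 − β)/(1 + β)).
λ' = 1026.1 × √(0.8339/1.1661) = 1026.1 × 0.84564 ≈ 867.7 nm.

867.7 nm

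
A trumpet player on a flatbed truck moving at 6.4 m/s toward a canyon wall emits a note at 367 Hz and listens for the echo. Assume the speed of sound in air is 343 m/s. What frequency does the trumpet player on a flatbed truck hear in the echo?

381 Hz

The canyon wall receives the sound from a moving source: f₁ = f₀ · v/(v − v_e) = 367 × 343/336.6 ≈ 374 Hz.
On the return leg the trumpet player on a flatbed truck is a moving observer: f₂ = f₁ · (v + v_e)/v = 374 × 349.4/343 ≈ 381 Hz.
Equivalently f₂ = f₀ · (v + v_e)/(v − v_e).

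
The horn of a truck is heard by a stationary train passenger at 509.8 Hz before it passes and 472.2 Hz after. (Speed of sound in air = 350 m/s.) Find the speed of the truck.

f₁/f₂ = (v + v_s)/(v − v_s), so v_s = v · (f₁ − f₂)/(f₁ + f₂).
v_s = 350 × (509.8 − 472.2)/(509.8 + 472.2) = 350 × 37.6/982.0 ≈ 13.4 m/s.

13.4 m/s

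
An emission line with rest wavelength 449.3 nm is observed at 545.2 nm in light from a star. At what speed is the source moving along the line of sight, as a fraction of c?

0.191

λ'/λ₀ = 1.2134 > 1 (redshift), so the source is receding.
λ'/λ₀ = √((1 + β)/(1 − β)) for a receding source ⇒ β = (r² − 1)/(r² + 1) with r = λ'/λ₀.
β = (1.4724 − 1)/(1.4724 + 1) ≈ 0.191.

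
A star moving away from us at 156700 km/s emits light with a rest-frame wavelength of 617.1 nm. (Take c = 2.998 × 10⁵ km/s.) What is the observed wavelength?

β = v/c = 156700/299800 = 0.5227.
Relativistic Doppler for wavelength: λ' = λ₀ · √((1 + β)/(1 − β)).
λ' = 617.1 × √(1.5227/0.4773) = 617.1 × 1.78608 ≈ 1102.2 nm.

1102.2 nm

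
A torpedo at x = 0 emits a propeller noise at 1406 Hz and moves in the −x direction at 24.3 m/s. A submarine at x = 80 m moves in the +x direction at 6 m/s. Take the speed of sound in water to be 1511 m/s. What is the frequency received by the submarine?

The observer lies on the +x side, so the source is heading away from the observer and the observer is heading away from the source.
General Doppler shift: f' = f · (v − v_o)/(v + v_s).
f' = 1406 × (1511 − 6)/(1511 + 24.3) = 1406 × 1505/1535.3 ≈ 1378 Hz.

1378 Hz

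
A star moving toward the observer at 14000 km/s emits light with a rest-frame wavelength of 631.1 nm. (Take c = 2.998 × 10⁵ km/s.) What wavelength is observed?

β = v/c = 14000/299800 = 0.0467.
Relativistic Doppler for wavelength: λ' = λ₀ · √((1 − β)/(1 + β)).
λ' = 631.1 × √(0.9533/1.0467) = 631.1 × 0.95434 ≈ 602.3 nm.

602.3 nm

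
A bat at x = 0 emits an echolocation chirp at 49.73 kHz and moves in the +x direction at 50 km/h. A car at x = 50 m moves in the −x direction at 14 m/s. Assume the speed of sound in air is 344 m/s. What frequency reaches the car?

50 km/h = 13.89 m/s.
The observer lies on the +x side, so the source is heading toward the observer and the observer is heading toward the source.
Both move, so f' = f · (v + v_o)/(v − v_s).
f' = 49.73 × (344 + 14)/(344 − 13.89) = 49.73 × 358/330.11 ≈ 53.9 kHz.

53.9 kHz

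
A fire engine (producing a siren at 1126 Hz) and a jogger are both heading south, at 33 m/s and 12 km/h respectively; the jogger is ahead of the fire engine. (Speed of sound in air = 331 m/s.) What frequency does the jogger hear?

1238 Hz

12 km/h = 3.333 m/s.
The jogger is ahead, so the fire engine is moving toward it while the jogger is moving away from the fire engine.
General Doppler shift: f' = f · (v − v_o)/(v − v_s).
f' = 1126 × (331 − 3.333)/(331 − 33) = 1126 × 327.67/298 ≈ 1238 Hz.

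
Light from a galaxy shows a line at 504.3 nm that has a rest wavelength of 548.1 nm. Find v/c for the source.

0.083

λ'/λ₀ = 0.9201 < 1 (blueshift), so the source is approaching.
λ'/λ₀ = √((1 − β)/(1 + β)) for an approaching source ⇒ β = (1 − r²)/(1 + r²) with r = λ'/λ₀.
β = (1 − 0.8466)/(1 + 0.8466) ≈ 0.083.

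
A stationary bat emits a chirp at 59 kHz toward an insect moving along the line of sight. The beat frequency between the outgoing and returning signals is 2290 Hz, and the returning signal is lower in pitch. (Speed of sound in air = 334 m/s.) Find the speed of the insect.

6.6 m/s

Double Doppler shift off a moving reflector: f₂ = f₀ · (v + u)/(v − u) (u > 0 toward emitter).
Returning signal is lower, so f₂ = f₀ − Δf = 59000 − 2290 = 56710 Hz.
Rearranging, u = v · (f₂ − f₀)/(f₂ + f₀) = 334 × -2290/115710 ≈ -6.6 m/s.
So the insect is moving at 6.6 m/s away from the emitter.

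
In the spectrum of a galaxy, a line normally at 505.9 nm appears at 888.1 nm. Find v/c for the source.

λ'/λ₀ = 1.7555 > 1 (redshift), so the source is receding.
λ'/λ₀ = √((1 + β)/(1 − β)) for a receding source ⇒ β = (r² − 1)/(r² + 1) with r = λ'/λ₀.
β = (3.0817 − 1)/(3.0817 + 1) ≈ 0.510.

0.510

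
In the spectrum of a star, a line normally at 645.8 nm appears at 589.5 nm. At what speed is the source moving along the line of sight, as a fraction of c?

0.091c

λ'/λ₀ = 0.9128 < 1 (blueshift), so the source is approaching.
λ'/λ₀ = √((1 − β)/(1 + β)) for an approaching source ⇒ β = (1 − r²)/(1 + r²) with r = λ'/λ₀.
β = (1 − 0.8332)/(1 + 0.8332) ≈ 0.091.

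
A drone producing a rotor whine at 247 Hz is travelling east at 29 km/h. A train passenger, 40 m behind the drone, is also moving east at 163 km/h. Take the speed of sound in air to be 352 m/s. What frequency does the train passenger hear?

29 km/h = 8.056 m/s; 163 km/h = 45.28 m/s.
The train passenger is behind, so the drone is moving away from it while the train passenger is moving toward the drone.
Both move, so f' = f · (v + v_o)/(v + v_s).
f' = 247 × (352 + 45.28)/(352 + 8.056) = 247 × 397.28/360.06 ≈ 273 Hz.

273 Hz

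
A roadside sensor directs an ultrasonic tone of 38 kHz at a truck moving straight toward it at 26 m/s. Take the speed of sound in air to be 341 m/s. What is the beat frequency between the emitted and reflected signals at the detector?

6273 Hz

At the truck (a moving observer), f₁ = f₀ · (v + u)/v = 38 × 367/341 ≈ 40.90 kHz.
On reflection it acts as a source moving toward the stationary detector: f₂ = f₁ · v/(v − u) = 40.90 × 341/315 ≈ 44.27 kHz.
Equivalently f₂ = f₀ · (v + u)/(v − u).
Beat frequency (with f₀ = 38000 Hz): |f₂ − f₀| = 2u·f₀/(v − u) = 2 × 26 × 38000/315 ≈ 6273 Hz.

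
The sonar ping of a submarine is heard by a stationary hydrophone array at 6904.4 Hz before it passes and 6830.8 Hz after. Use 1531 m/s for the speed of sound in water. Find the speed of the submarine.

f₁/f₂ = (v + v_s)/(v − v_s), so v_s = v · (f₁ − f₂)/(f₁ + f₂).
v_s = 1531 × (6904.4 − 6830.8)/(6904.4 + 6830.8) = 1531 × 73.6/13735.2 ≈ 8.2 m/s.

8.2 m/s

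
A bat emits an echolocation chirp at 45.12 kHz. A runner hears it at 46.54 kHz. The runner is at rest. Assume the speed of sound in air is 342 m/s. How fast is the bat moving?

10.4 m/s

f' > f, so the bat is approaching.
f' = f · v/(v − v_s) ⇒ v_s = v · |1 − f/f'|.
v_s = 342 × |1 − 45.12/46.54| = 342 × 0.03051 ≈ 10.4 m/s.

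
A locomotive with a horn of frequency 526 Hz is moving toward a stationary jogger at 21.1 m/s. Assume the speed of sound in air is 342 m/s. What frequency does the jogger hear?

With the source moving toward a stationary observer, f' = f · v/(v − v_s).
f' = 526 × 342/(342 − 21.1) = 526 × 342/320.9 ≈ 561 Hz.

561 Hz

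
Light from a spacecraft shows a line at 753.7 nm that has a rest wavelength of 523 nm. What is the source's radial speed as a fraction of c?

0.350c

λ'/λ₀ = 1.4411 > 1 (redshift), so the source is receding.
λ'/λ₀ = √((1 + β)/(1 − β)) for a receding source ⇒ β = (r² − 1)/(r² + 1) with r = λ'/λ₀.
β = (2.0768 − 1)/(2.0768 + 1) ≈ 0.350.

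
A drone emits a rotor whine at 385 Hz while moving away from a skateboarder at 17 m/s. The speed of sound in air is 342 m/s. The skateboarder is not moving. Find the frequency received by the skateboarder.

With the source moving away from a stationary observer, f' = f · v/(v + v_s).
f' = 385 × 342/(342 + 17) = 385 × 342/359 ≈ 367 Hz.

367 Hz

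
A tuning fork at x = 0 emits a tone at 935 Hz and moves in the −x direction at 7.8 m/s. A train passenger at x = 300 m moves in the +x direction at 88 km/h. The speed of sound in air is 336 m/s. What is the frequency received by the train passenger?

88 km/h = 24.44 m/s.
The observer lies on the +x side, so the source is heading away from the observer and the observer is heading away from the source.
General Doppler shift: f' = f · (v − v_o)/(v + v_s).
f' = 935 × (336 − 24.44)/(336 + 7.8) = 935 × 311.56/343.8 ≈ 847 Hz.

847 Hz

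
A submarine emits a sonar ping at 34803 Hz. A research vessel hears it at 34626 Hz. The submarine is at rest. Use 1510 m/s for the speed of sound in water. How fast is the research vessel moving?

f' < f, so the research vessel is receding.
f' = f · (v − v_o)/v ⇒ v_o = v · |f'/f − 1|.
v_o = 1510 × |34626/34803 − 1| = 1510 × 0.005086 ≈ 7.7 m/s.

7.7 m/s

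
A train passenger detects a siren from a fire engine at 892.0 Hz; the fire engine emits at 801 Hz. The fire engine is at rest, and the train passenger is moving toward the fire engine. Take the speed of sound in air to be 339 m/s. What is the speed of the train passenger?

f' = f · (v + v_o)/v ⇒ v_o = v · |f'/f − 1|.
v_o = 339 × |892.0/801 − 1| = 339 × 0.1136 ≈ 39 m/s.

39 m/s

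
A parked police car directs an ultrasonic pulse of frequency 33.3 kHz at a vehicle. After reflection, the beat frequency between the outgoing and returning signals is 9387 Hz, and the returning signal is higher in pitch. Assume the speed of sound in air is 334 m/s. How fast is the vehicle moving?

41 m/s

Double Doppler shift off a moving reflector: f₂ = f₀ · (v + u)/(v − u) (u > 0 toward emitter).
Returning signal is higher, so f₂ = f₀ + Δf = 33300 + 9387 = 42687 Hz.
Rearranging, u = v · (f₂ − f₀)/(f₂ + f₀) = 334 × 9387/75987 ≈ 41 m/s.
So the vehicle is moving at 41 m/s toward the emitter.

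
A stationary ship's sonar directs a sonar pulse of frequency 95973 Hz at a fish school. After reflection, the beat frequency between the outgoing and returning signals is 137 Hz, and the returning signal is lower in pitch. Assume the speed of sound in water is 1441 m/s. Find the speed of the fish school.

1.03 m/s

Double Doppler shift off a moving reflector: f₂ = f₀ · (v + u)/(v − u) (u > 0 toward emitter).
Returning signal is lower, so f₂ = f₀ − Δf = 95973 − 137 = 95836 Hz.
Rearranging, u = v · (f₂ − f₀)/(f₂ + f₀) = 1441 × -137/191809 ≈ -1.03 m/s.
So the fish school is moving at 1.03 m/s away from the emitter.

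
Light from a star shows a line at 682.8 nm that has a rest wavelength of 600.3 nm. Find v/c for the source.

0.128

λ'/λ₀ = 1.1374 > 1 (redshift), so the source is receding.
λ'/λ₀ = √((1 + β)/(1 − β)) for a receding source ⇒ β = (r² − 1)/(r² + 1) with r = λ'/λ₀.
β = (1.2937 − 1)/(1.2937 + 1) ≈ 0.128.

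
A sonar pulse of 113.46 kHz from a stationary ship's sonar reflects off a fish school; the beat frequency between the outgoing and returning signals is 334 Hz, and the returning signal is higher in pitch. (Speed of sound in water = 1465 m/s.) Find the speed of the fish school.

Double Doppler shift off a moving reflector: f₂ = f₀ · (v + u)/(v − u) (u > 0 toward emitter).
Returning signal is higher, so f₂ = f₀ + Δf = 113460 + 334 = 113794 Hz.
Rearranging, u = v · (f₂ − f₀)/(f₂ + f₀) = 1465 × 334/227254 ≈ 2.15 m/s.
So the fish school is moving at 2.15 m/s toward the emitter.

2.15 m/s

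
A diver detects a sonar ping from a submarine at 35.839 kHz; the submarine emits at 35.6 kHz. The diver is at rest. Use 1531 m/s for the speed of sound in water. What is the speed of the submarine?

10.2 m/s

f' > f, so the submarine is approaching.
f' = f · v/(v − v_s) ⇒ v_s = v · |1 − f/f'|.
v_s = 1531 × |1 − 35.6/35.839| = 1531 × 0.006669 ≈ 10.2 m/s.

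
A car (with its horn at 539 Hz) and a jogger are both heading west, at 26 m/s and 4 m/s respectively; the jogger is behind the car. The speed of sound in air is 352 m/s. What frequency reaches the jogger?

The jogger is behind, so the car is moving away from it while the jogger is moving toward the car.
With source receding and observer approaching, f' = f · (v + v_o)/(v + v_s).
f' = 539 × (352 + 4)/(352 + 26) = 539 × 356/378 ≈ 508 Hz.

508 Hz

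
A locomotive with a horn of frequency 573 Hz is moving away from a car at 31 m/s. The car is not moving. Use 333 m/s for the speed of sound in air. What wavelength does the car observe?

63.5 cm

With the source moving away from a stationary observer, f' = f · v/(v + v_s).
f' = 573 × 333/(333 + 31) ≈ 524 Hz.
λ' = v/f' = 333/524.201 ≈ 63.5 cm.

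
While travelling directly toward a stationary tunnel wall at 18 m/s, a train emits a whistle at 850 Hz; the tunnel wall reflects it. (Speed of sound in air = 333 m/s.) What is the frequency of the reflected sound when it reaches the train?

The tunnel wall receives the sound from a moving source: f₁ = f₀ · v/(v − v_e) = 850 × 333/315 ≈ 899 Hz.
On the return leg the train is a moving observer: f₂ = f₁ · (v + v_e)/v = 899 × 351/333 ≈ 947 Hz.
Equivalently f₂ = f₀ · (v + v_e)/(v − v_e).

947 Hz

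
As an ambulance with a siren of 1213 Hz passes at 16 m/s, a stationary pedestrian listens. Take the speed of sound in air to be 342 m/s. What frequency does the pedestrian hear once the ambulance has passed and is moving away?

Receding: f₂ = f · v/(v + v_s) = 1213 × 342/358 ≈ 1159 Hz.

1159 Hz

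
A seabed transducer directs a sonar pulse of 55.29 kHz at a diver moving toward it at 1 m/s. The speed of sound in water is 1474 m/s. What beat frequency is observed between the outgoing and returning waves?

75 Hz

At the diver (a moving observer), f₁ = f₀ · (v + u)/v = 55.29 × 1475/1474 ≈ 55.3275 kHz.
On reflection it acts as a source moving toward the stationary detector: f₂ = f₁ · v/(v − u) = 55.3275 × 1474/1473 ≈ 55.3651 kHz.
Beat frequency (with f₀ = 55290 Hz): |f₂ − f₀| = 2u·f₀/(v − u) = 2 × 1 × 55290/1473 ≈ 75 Hz.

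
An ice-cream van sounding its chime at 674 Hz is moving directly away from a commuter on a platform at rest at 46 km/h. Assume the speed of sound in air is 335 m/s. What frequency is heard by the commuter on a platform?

649 Hz

46 km/h = 12.78 m/s.
Moving source, stationary observer: f' = f · v/(v + v_s) since the source is receding.
f' = 674 × 335/(335 + 12.78) = 674 × 335/347.8 ≈ 649 Hz.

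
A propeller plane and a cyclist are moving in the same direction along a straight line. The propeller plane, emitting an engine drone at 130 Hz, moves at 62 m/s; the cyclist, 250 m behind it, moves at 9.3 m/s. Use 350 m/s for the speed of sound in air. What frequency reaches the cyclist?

The cyclist is behind, so the propeller plane is moving away from it while the cyclist is moving toward the propeller plane.
Both move, so f' = f · (v + v_o)/(v + v_s).
f' = 130 × (350 + 9.3)/(350 + 62) = 130 × 359.3/412 ≈ 113 Hz.

113 Hz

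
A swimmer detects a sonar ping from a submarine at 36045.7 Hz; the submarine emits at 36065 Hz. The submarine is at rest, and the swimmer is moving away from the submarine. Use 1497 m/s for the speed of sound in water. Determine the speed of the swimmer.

0.80 m/s

f' = f · (v − v_o)/v ⇒ v_o = v · |f'/f − 1|.
v_o = 1497 × |36045.7/36065 − 1| = 1497 × 0.0005351 ≈ 0.80 m/s.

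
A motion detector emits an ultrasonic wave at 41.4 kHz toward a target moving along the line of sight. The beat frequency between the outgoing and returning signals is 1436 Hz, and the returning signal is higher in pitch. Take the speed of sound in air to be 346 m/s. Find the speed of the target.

5.9 m/s

Double Doppler shift off a moving reflector: f₂ = f₀ · (v + u)/(v − u) (u > 0 toward emitter).
Returning signal is higher, so f₂ = f₀ + Δf = 41400 + 1436 = 42836 Hz.
Rearranging, u = v · (f₂ − f₀)/(f₂ + f₀) = 346 × 1436/84236 ≈ 5.9 m/s.
So the target is moving at 5.9 m/s toward the emitter.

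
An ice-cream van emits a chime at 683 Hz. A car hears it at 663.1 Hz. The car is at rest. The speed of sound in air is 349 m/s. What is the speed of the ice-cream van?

10.5 m/s

f' < f, so the ice-cream van is receding.
f' = f · v/(v + v_s) ⇒ v_s = v · |1 − f/f'|.
v_s = 349 × |1 − 683/663.1| = 349 × 0.03001 ≈ 10.5 m/s.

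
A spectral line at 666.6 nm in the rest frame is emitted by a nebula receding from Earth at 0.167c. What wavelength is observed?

Relativistic Doppler for wavelength: λ' = λ₀ · √((1 + β)/(1 − β)).
λ' = 666.6 × √(1.1670/0.8330) = 666.6 × 1.18362 ≈ 789.0 nm.

789.0 nm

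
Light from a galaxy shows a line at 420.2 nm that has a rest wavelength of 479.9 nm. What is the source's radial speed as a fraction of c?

λ'/λ₀ = 0.8756 < 1 (blueshift), so the source is approaching.
λ'/λ₀ = √((1 − β)/(1 + β)) for an approaching source ⇒ β = (1 − r²)/(1 + r²) with r = λ'/λ₀.
β = (1 − 0.7667)/(1 + 0.7667) ≈ 0.132.

0.132c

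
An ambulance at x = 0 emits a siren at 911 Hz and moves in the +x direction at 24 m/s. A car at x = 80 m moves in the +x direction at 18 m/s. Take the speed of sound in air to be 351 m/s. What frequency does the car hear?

928 Hz

The observer lies on the +x side, so the source is heading toward the observer and the observer is heading away from the source.
Both move, so f' = f · (v − v_o)/(v − v_s).
f' = 911 × (351 − 18)/(351 − 24) = 911 × 333/327 ≈ 928 Hz.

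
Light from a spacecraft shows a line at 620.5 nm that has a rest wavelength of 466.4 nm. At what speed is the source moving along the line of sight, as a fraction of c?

λ'/λ₀ = 1.3304 > 1 (redshift), so the source is receding.
λ'/λ₀ = √((1 + β)/(1 − β)) for a receding source ⇒ β = (r² − 1)/(r² + 1) with r = λ'/λ₀.
β = (1.7700 − 1)/(1.7700 + 1) ≈ 0.278.

0.278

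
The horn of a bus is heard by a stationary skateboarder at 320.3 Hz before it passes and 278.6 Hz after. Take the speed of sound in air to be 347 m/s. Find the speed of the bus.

24.2 m/s

f₁/f₂ = (v + v_s)/(v − v_s), so v_s = v · (f₁ − f₂)/(f₁ + f₂).
v_s = 347 × (320.3 − 278.6)/(320.3 + 278.6) = 347 × 41.7/598.9 ≈ 24.2 m/s.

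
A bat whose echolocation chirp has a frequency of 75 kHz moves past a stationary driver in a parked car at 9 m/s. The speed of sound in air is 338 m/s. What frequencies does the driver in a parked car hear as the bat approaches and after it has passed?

Approaching: f₁ = f · v/(v − v_s) = 75 × 338/329 ≈ 77.1 kHz.
Receding: f₂ = f · v/(v + v_s) = 75 × 338/347 ≈ 73.1 kHz.

77.1 kHz approaching; 73.1 kHz receding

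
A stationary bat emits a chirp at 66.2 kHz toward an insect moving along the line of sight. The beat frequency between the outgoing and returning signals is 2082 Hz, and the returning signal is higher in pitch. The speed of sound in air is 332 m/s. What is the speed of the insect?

Double Doppler shift off a moving reflector: f₂ = f₀ · (v + u)/(v − u) (u > 0 toward emitter).
Returning signal is higher, so f₂ = f₀ + Δf = 66200 + 2082 = 68282 Hz.
Rearranging, u = v · (f₂ − f₀)/(f₂ + f₀) = 332 × 2082/134482 ≈ 5.1 m/s.
So the insect is moving at 5.1 m/s toward the emitter.

5.1 m/s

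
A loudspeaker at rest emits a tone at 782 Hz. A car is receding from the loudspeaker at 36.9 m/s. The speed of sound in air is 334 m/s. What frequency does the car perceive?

Only the observer moves, away from the source, so f' = f · (v − v_o)/v.
f' = 782 × (334 − 36.9)/334 = 782 × 297.1/334 ≈ 696 Hz.

696 Hz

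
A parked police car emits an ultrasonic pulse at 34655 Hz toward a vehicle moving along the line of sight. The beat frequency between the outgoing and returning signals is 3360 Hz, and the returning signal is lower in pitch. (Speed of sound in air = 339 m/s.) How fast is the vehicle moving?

17.3 m/s

Double Doppler shift off a moving reflector: f₂ = f₀ · (v + u)/(v − u) (u > 0 toward emitter).
Returning signal is lower, so f₂ = f₀ − Δf = 34655 − 3360 = 31295 Hz.
Rearranging, u = v · (f₂ − f₀)/(f₂ + f₀) = 339 × -3360/65950 ≈ -17.3 m/s.
So the vehicle is moving at 17.3 m/s away from the emitter.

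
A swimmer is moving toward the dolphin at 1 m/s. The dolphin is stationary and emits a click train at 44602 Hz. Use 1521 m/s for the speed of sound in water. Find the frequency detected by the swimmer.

44631 Hz

Moving observer, stationary source: f' = f · (v + v_o)/v.
f' = 44602 × (1521 + 1)/1521 = 44602 × 1522/1521 ≈ 44631 Hz.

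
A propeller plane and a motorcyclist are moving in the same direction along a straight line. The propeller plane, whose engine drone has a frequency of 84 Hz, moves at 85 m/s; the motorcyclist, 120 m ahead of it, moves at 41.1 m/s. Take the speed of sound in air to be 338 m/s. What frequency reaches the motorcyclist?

99 Hz

The motorcyclist is ahead, so the propeller plane is moving toward it while the motorcyclist is moving away from the propeller plane.
With source approaching and observer receding, f' = f · (v − v_o)/(v − v_s).
f' = 84 × (338 − 41.1)/(338 − 85) = 84 × 296.9/253 ≈ 99 Hz.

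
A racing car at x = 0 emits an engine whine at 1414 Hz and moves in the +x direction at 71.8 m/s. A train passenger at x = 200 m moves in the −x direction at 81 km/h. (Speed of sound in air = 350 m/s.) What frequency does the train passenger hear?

1893 Hz

81 km/h = 22.5 m/s.
The observer lies on the +x side, so the source is heading toward the observer and the observer is heading toward the source.
Both move, so f' = f · (v + v_o)/(v − v_s).
f' = 1414 × (350 + 22.5)/(350 − 71.8) = 1414 × 372.5/278.2 ≈ 1893 Hz.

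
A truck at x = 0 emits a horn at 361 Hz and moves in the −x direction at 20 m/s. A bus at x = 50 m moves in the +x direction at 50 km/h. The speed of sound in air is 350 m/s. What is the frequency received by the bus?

50 km/h = 13.89 m/s.
The observer lies on the +x side, so the source is heading away from the observer and the observer is heading away from the source.
With source receding and observer receding, f' = f · (v − v_o)/(v + v_s).
f' = 361 × (350 − 13.89)/(350 + 20) = 361 × 336.11/370 ≈ 328 Hz.

328 Hz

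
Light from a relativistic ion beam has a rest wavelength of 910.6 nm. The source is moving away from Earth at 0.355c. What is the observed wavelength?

1319.8 nm

Relativistic Doppler for wavelength: λ' = λ₀ · √((1 + β)/(1 − β)).
λ' = 910.6 × √(1.3550/0.6450) = 910.6 × 1.44941 ≈ 1319.8 nm.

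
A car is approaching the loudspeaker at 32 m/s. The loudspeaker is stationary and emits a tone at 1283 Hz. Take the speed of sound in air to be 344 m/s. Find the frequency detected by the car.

Only the observer moves, toward the source, so f' = f · (v + v_o)/v.
f' = 1283 × (344 + 32)/344 = 1283 × 376/344 ≈ 1402 Hz.

1402 Hz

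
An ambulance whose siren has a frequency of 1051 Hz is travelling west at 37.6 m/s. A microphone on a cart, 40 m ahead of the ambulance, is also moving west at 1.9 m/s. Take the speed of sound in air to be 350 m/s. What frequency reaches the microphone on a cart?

The microphone on a cart is ahead, so the ambulance is moving toward it while the microphone on a cart is moving away from the ambulance.
With source approaching and observer receding, f' = f · (v − v_o)/(v − v_s).
f' = 1051 × (350 − 1.9)/(350 − 37.6) = 1051 × 348.1/312.4 ≈ 1171 Hz.

1171 Hz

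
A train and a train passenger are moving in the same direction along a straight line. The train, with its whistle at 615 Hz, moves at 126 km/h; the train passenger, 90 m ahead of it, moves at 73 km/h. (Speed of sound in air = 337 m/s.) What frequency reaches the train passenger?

126 km/h = 35 m/s; 73 km/h = 20.28 m/s.
The train passenger is ahead, so the train is moving toward it while the train passenger is moving away from the train.
With source approaching and observer receding, f' = f · (v − v_o)/(v − v_s).
f' = 615 × (337 − 20.28)/(337 − 35) = 615 × 316.72/302 ≈ 645 Hz.

645 Hz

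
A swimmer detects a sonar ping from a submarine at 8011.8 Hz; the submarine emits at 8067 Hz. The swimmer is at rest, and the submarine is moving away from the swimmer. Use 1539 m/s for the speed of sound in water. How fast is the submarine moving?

f' = f · v/(v + v_s) ⇒ v_s = v · |1 − f/f'|.
v_s = 1539 × |1 − 8067/8011.8| = 1539 × 0.00689 ≈ 10.6 m/s.

10.6 m/s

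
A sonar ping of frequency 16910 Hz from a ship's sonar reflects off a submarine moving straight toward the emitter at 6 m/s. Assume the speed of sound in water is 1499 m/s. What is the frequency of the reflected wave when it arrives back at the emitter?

The submarine first receives the wave as a moving observer: f₁ = f₀ · (v + u)/v = 16910 × (1499 + 6)/1499 ≈ 16978 Hz.
The reflection then acts as a moving source: f₂ = f₁ · v/(v − u) ≈ 17046 Hz.

17046 Hz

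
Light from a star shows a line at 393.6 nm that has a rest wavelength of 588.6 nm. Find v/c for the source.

λ'/λ₀ = 0.6687 < 1 (blueshift), so the source is approaching.
λ'/λ₀ = √((1 − β)/(1 + β)) for an approaching source ⇒ β = (1 − r²)/(1 + r²) with r = λ'/λ₀.
β = (1 − 0.4472)/(1 + 0.4472) ≈ 0.382.

0.382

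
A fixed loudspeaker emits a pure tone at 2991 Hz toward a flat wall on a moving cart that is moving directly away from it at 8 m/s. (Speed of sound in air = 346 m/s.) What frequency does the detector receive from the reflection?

The flat wall on a moving cart first receives the wave as a moving observer: f₁ = f₀ · (v − u)/v = 2991 × (346 − 8)/346 ≈ 2922 Hz.
On reflection it acts as a source moving away from the stationary detector: f₂ = f₁ · v/(v + u) = 2922 × 346/354 ≈ 2856 Hz.

2856 Hz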